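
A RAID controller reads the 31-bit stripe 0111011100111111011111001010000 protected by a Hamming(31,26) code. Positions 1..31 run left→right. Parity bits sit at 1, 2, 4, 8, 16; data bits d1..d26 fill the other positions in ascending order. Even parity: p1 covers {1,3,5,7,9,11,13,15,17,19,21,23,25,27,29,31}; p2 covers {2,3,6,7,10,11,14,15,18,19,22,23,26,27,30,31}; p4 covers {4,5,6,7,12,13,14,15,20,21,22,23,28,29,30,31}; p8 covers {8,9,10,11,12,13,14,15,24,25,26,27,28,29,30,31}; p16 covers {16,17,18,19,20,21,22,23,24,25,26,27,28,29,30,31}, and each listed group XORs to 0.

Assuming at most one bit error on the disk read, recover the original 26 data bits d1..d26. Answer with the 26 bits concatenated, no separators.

00110011111011111001010000

s1 (pos 1,3,5,7,9,11,13,15,17,19,21,23,25,27,29,31): 0⊕1⊕0⊕1⊕0⊕1⊕1⊕1⊕0⊕1⊕1⊕0⊕1⊕1⊕0⊕0 = 1
s2 (pos 2,3,6,7,10,11,14,15,18,19,22,23,26,27,30,31): 1⊕1⊕1⊕1⊕0⊕1⊕1⊕1⊕1⊕1⊕1⊕0⊕0⊕1⊕0⊕0 = 1
s4 (pos 4,5,6,7,12,13,14,15,20,21,22,23,28,29,30,31): 1⊕0⊕1⊕1⊕1⊕1⊕1⊕1⊕1⊕1⊕1⊕0⊕0⊕0⊕0⊕0 = 0
s8 (pos 8,9,10,11,12,13,14,15,24,25,26,27,28,29,30,31): 1⊕0⊕0⊕1⊕1⊕1⊕1⊕1⊕0⊕1⊕0⊕1⊕0⊕0⊕0⊕0 = 0
s16 (pos 16,17,18,19,20,21,22,23,24,25,26,27,28,29,30,31): 1⊕0⊕1⊕1⊕1⊕1⊕1⊕0⊕0⊕1⊕0⊕1⊕0⊕0⊕0⊕0 = 0
Syndrome s16…s1 = 00011 → error at position 3.
Flip position 3: 0111011100111111011111001010000 → 0101011100111111011111001010000
Read data bits from positions 3,5,6,7,9,10,11,12,13,14,15,17,18,19,20,21,22,23,24,25,26,27,28,29,30,31: 00110011111011111001010000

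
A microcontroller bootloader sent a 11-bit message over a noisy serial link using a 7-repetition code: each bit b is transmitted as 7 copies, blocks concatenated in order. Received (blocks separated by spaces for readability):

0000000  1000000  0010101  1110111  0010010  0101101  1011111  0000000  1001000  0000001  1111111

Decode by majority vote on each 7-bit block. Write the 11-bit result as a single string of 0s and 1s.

Block 1 (0000000): 0 ones → 0
Block 2 (1000000): 1 one → 0
Block 3 (0010101): 3 ones → 0
Block 4 (1110111): 6 ones → 1
Block 5 (0010010): 2 ones → 0
Block 6 (0101101): 4 ones → 1
Block 7 (1011111): 6 ones → 1
Block 8 (0000000): 0 ones → 0
Block 9 (1001000): 2 ones → 0
Block 10 (0000001): 1 one → 0
Block 11 (1111111): 7 ones → 1

00010110001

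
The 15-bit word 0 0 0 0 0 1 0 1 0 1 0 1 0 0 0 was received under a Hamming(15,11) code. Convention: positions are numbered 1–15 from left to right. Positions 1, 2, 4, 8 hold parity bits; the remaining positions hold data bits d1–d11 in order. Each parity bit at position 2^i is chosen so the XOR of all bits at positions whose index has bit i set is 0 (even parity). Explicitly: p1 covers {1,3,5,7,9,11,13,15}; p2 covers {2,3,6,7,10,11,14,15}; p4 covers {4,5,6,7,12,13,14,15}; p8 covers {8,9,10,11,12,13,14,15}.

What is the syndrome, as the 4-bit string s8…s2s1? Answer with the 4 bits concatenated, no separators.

s1 (pos 1,3,5,7,9,11,13,15): 0⊕0⊕0⊕0⊕0⊕0⊕0⊕0 = 0
s2 (pos 2,3,6,7,10,11,14,15): 0⊕0⊕1⊕0⊕1⊕0⊕0⊕0 = 0
s4 (pos 4,5,6,7,12,13,14,15): 0⊕0⊕1⊕0⊕1⊕0⊕0⊕0 = 0
s8 (pos 8,9,10,11,12,13,14,15): 1⊕0⊕1⊕0⊕1⊕0⊕0⊕0 = 1
Syndrome s8…s1 = 1000 → error at position 8.

1000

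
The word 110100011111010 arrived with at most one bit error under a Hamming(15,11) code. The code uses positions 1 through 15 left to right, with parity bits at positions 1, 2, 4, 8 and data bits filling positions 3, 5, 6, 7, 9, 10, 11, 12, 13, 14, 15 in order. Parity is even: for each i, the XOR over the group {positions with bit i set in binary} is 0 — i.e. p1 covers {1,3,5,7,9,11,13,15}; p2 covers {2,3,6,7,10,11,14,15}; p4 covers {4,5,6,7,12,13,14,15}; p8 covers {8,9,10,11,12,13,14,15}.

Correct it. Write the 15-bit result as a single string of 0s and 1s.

s1 (pos 1,3,5,7,9,11,13,15): 1⊕0⊕0⊕0⊕1⊕1⊕0⊕0 = 1
s2 (pos 2,3,6,7,10,11,14,15): 1⊕0⊕0⊕0⊕1⊕1⊕1⊕0 = 0
s4 (pos 4,5,6,7,12,13,14,15): 1⊕0⊕0⊕0⊕1⊕0⊕1⊕0 = 1
s8 (pos 8,9,10,11,12,13,14,15): 1⊕1⊕1⊕1⊕1⊕0⊕1⊕0 = 0
Syndrome s8…s1 = 0101 → error at position 5.
Flip position 5: 110100011111010 → 110110011111010

110110011111010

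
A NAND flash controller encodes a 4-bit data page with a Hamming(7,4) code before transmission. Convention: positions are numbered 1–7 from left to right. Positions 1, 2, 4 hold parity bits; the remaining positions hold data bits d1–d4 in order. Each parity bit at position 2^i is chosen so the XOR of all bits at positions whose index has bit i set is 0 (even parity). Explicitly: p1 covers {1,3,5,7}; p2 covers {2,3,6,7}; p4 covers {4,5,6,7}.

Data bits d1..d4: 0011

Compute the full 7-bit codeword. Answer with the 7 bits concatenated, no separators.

Place data at non-parity positions: p1 p2 0 p4 0 1 1
p1 (pos 1,3,5,7): XOR of data positions = 0⊕0⊕1 = 1
p2 (pos 2,3,6,7): XOR of data positions = 0⊕1⊕1 = 0
p4 (pos 4,5,6,7): XOR of data positions = 0⊕1⊕1 = 0
Codeword: 1000011

1000011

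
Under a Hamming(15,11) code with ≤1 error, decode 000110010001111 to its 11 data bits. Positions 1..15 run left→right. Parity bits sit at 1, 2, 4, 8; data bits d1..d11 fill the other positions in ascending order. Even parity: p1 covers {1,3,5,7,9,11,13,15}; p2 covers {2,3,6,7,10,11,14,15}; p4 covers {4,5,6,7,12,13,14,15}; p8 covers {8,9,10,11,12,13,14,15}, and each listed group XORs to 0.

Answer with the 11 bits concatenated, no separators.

s1 (pos 1,3,5,7,9,11,13,15): 0⊕0⊕1⊕0⊕0⊕0⊕1⊕1 = 1
s2 (pos 2,3,6,7,10,11,14,15): 0⊕0⊕0⊕0⊕0⊕0⊕1⊕1 = 0
s4 (pos 4,5,6,7,12,13,14,15): 1⊕1⊕0⊕0⊕1⊕1⊕1⊕1 = 0
s8 (pos 8,9,10,11,12,13,14,15): 1⊕0⊕0⊕0⊕1⊕1⊕1⊕1 = 1
Syndrome s8…s1 = 1001 → error at position 9.
Flip position 9: 000110010001111 → 000110011001111
Read data bits from positions 3,5,6,7,9,10,11,12,13,14,15: 01001001111

01001001111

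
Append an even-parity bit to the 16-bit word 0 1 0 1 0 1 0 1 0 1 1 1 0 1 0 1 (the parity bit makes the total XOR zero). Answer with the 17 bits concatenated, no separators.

01010101011101011

XOR of the 16 data bits: 0⊕1⊕0⊕1⊕0⊕1⊕0⊕1⊕0⊕1⊕1⊕1⊕0⊕1⊕0⊕1 = 1
Parity bit = 1 (so all 17 bits XOR to 0).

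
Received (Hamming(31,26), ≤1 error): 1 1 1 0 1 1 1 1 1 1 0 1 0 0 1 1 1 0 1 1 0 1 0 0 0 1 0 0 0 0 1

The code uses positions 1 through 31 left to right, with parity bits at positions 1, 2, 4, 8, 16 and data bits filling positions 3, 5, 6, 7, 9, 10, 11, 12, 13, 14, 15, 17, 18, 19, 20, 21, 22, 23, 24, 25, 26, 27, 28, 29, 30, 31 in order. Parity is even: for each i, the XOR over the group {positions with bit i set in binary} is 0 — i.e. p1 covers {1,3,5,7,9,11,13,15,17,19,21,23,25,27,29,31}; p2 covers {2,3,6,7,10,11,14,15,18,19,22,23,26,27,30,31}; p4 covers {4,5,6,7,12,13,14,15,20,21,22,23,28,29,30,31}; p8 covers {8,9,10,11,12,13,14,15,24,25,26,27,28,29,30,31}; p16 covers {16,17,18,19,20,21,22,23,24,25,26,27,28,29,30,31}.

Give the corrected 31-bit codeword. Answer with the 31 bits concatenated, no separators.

1110111111010011101101001100001

s1 (pos 1,3,5,7,9,11,13,15,17,19,21,23,25,27,29,31): 1⊕1⊕1⊕1⊕1⊕0⊕0⊕1⊕1⊕1⊕0⊕0⊕0⊕0⊕0⊕1 = 1
s2 (pos 2,3,6,7,10,11,14,15,18,19,22,23,26,27,30,31): 1⊕1⊕1⊕1⊕1⊕0⊕0⊕1⊕0⊕1⊕1⊕0⊕1⊕0⊕0⊕1 = 0
s4 (pos 4,5,6,7,12,13,14,15,20,21,22,23,28,29,30,31): 0⊕1⊕1⊕1⊕1⊕0⊕0⊕1⊕1⊕0⊕1⊕0⊕0⊕0⊕0⊕1 = 0
s8 (pos 8,9,10,11,12,13,14,15,24,25,26,27,28,29,30,31): 1⊕1⊕1⊕0⊕1⊕0⊕0⊕1⊕0⊕0⊕1⊕0⊕0⊕0⊕0⊕1 = 1
s16 (pos 16,17,18,19,20,21,22,23,24,25,26,27,28,29,30,31): 1⊕1⊕0⊕1⊕1⊕0⊕1⊕0⊕0⊕0⊕1⊕0⊕0⊕0⊕0⊕1 = 1
Syndrome s16…s1 = 11001 → error at position 25.
Flip position 25: 1110111111010011101101000100001 → 1110111111010011101101001100001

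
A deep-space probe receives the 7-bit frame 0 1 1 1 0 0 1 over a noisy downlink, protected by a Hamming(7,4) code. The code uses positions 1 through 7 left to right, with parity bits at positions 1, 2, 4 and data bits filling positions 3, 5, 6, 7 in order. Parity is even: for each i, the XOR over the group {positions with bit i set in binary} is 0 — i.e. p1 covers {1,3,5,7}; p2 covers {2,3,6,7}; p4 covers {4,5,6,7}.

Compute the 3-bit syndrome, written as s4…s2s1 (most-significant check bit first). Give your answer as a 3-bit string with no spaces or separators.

010

s1 (pos 1,3,5,7): 0⊕1⊕0⊕1 = 0
s2 (pos 2,3,6,7): 1⊕1⊕0⊕1 = 1
s4 (pos 4,5,6,7): 1⊕0⊕0⊕1 = 0
Syndrome s4…s1 = 010 → error at position 2.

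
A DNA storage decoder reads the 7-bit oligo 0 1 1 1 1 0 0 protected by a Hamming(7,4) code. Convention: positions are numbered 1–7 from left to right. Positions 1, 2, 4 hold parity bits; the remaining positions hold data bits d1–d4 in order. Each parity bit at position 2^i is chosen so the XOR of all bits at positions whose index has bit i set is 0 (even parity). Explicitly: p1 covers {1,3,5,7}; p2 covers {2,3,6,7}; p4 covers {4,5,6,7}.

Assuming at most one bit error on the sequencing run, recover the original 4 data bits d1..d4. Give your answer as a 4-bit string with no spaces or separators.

s1 (pos 1,3,5,7): 0⊕1⊕1⊕0 = 0
s2 (pos 2,3,6,7): 1⊕1⊕0⊕0 = 0
s4 (pos 4,5,6,7): 1⊕1⊕0⊕0 = 0
Syndrome s4…s1 = 000 → no error.
Read data bits from positions 3,5,6,7: 1100

1100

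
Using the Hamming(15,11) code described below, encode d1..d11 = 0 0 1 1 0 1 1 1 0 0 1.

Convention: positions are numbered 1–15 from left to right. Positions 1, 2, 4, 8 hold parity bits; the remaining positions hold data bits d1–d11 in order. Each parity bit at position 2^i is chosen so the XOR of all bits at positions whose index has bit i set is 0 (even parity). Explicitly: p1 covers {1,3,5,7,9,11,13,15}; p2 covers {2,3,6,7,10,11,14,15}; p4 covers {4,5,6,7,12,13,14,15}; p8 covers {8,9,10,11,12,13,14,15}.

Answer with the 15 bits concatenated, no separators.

Place data at non-parity positions: p1 p2 0 p4 0 1 1 p8 0 1 1 1 0 0 1
p1 (pos 1,3,5,7,9,11,13,15): XOR of data positions = 0⊕0⊕1⊕0⊕1⊕0⊕1 = 1
p2 (pos 2,3,6,7,10,11,14,15): XOR of data positions = 0⊕1⊕1⊕1⊕1⊕0⊕1 = 1
p4 (pos 4,5,6,7,12,13,14,15): XOR of data positions = 0⊕1⊕1⊕1⊕0⊕0⊕1 = 0
p8 (pos 8,9,10,11,12,13,14,15): XOR of data positions = 0⊕1⊕1⊕1⊕0⊕0⊕1 = 0
Codeword: 110001100111001

110001100111001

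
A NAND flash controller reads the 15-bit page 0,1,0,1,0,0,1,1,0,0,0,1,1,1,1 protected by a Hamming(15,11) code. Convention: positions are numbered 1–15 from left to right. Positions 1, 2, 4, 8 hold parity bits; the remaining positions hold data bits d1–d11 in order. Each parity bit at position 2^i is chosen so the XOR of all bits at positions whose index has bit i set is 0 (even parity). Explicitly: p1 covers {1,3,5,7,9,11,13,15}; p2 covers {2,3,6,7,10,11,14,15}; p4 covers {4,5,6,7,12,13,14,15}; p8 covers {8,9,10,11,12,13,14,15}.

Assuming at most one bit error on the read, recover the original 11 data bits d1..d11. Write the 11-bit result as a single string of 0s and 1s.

s1 (pos 1,3,5,7,9,11,13,15): 0⊕0⊕0⊕1⊕0⊕0⊕1⊕1 = 1
s2 (pos 2,3,6,7,10,11,14,15): 1⊕0⊕0⊕1⊕0⊕0⊕1⊕1 = 0
s4 (pos 4,5,6,7,12,13,14,15): 1⊕0⊕0⊕1⊕1⊕1⊕1⊕1 = 0
s8 (pos 8,9,10,11,12,13,14,15): 1⊕0⊕0⊕0⊕1⊕1⊕1⊕1 = 1
Syndrome s8…s1 = 1001 → error at position 9.
Flip position 9: 010100110001111 → 010100111001111
Read data bits from positions 3,5,6,7,9,10,11,12,13,14,15: 00011001111

00011001111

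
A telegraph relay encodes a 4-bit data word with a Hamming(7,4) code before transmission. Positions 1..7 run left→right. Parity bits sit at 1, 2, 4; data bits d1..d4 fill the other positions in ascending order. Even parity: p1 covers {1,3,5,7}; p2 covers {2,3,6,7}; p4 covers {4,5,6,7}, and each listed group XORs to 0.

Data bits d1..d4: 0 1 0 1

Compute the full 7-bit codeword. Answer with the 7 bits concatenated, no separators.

0100101

Place data at non-parity positions: p1 p2 0 p4 1 0 1
p1 (pos 1,3,5,7): XOR of data positions = 0⊕1⊕1 = 0
p2 (pos 2,3,6,7): XOR of data positions = 0⊕0⊕1 = 1
p4 (pos 4,5,6,7): XOR of data positions = 1⊕0⊕1 = 0
Codeword: 0100101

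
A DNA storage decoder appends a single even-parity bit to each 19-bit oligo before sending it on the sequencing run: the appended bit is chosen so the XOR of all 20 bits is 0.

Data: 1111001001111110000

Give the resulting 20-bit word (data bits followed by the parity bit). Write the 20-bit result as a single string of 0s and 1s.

XOR of the 19 data bits: 1⊕1⊕1⊕1⊕0⊕0⊕1⊕0⊕0⊕1⊕1⊕1⊕1⊕1⊕1⊕0⊕0⊕0⊕0 = 1
Parity bit = 1 (so all 20 bits XOR to 0).

11110010011111100001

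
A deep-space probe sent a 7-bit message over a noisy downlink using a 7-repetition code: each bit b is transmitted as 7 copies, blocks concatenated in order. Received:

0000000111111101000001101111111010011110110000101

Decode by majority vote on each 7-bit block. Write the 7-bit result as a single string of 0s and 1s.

Block 1 (0000000): 0 ones → 0
Block 2 (1111111): 7 ones → 1
Block 3 (0100000): 1 one → 0
Block 4 (1101111): 6 ones → 1
Block 5 (1110100): 4 ones → 1
Block 6 (1111011): 6 ones → 1
Block 7 (0000101): 2 ones → 0

0101110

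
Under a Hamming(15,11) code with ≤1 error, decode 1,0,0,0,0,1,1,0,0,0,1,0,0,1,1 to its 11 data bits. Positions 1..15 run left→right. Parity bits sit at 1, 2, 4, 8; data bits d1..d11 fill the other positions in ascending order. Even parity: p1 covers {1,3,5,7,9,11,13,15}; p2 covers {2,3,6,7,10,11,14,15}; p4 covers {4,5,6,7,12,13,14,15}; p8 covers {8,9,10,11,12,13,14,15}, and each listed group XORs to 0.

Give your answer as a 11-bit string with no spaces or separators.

s1 (pos 1,3,5,7,9,11,13,15): 1⊕0⊕0⊕1⊕0⊕1⊕0⊕1 = 0
s2 (pos 2,3,6,7,10,11,14,15): 0⊕0⊕1⊕1⊕0⊕1⊕1⊕1 = 1
s4 (pos 4,5,6,7,12,13,14,15): 0⊕0⊕1⊕1⊕0⊕0⊕1⊕1 = 0
s8 (pos 8,9,10,11,12,13,14,15): 0⊕0⊕0⊕1⊕0⊕0⊕1⊕1 = 1
Syndrome s8…s1 = 1010 → error at position 10.
Flip position 10: 100001100010011 → 100001100110011
Read data bits from positions 3,5,6,7,9,10,11,12,13,14,15: 00110110011

00110110011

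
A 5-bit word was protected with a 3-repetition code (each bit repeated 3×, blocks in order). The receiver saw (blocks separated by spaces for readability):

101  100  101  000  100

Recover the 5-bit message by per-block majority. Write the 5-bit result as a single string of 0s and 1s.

10100

Block 1 (101): 2 ones → 1
Block 2 (100): 1 one → 0
Block 3 (101): 2 ones → 1
Block 4 (000): 0 ones → 0
Block 5 (100): 1 one → 0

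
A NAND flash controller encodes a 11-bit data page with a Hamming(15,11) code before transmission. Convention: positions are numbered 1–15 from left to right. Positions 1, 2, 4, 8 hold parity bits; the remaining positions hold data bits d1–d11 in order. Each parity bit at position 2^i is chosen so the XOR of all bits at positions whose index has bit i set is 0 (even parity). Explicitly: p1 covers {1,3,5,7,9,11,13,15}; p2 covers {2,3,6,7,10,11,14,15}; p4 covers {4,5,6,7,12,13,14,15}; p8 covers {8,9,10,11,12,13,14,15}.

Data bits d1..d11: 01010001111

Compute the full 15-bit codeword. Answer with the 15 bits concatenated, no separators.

Place data at non-parity positions: p1 p2 0 p4 1 0 1 p8 0 0 0 1 1 1 1
p1 (pos 1,3,5,7,9,11,13,15): XOR of data positions = 0⊕1⊕1⊕0⊕0⊕1⊕1 = 0
p2 (pos 2,3,6,7,10,11,14,15): XOR of data positions = 0⊕0⊕1⊕0⊕0⊕1⊕1 = 1
p4 (pos 4,5,6,7,12,13,14,15): XOR of data positions = 1⊕0⊕1⊕1⊕1⊕1⊕1 = 0
p8 (pos 8,9,10,11,12,13,14,15): XOR of data positions = 0⊕0⊕0⊕1⊕1⊕1⊕1 = 0
Codeword: 010010100001111

010010100001111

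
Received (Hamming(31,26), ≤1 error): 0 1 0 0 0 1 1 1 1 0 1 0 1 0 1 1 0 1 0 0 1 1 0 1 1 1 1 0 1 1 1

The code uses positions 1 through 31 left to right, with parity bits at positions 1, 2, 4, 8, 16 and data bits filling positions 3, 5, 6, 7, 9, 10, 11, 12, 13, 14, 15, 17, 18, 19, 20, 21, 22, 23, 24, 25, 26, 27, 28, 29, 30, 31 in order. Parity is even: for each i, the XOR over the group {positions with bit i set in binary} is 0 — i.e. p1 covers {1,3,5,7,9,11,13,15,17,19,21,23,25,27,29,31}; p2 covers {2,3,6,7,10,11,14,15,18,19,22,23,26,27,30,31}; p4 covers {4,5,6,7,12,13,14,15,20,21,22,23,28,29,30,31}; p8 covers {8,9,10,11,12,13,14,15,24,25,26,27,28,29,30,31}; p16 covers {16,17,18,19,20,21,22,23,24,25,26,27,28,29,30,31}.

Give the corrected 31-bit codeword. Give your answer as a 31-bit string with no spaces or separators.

s1 (pos 1,3,5,7,9,11,13,15,17,19,21,23,25,27,29,31): 0⊕0⊕0⊕1⊕1⊕1⊕1⊕1⊕0⊕0⊕1⊕0⊕1⊕1⊕1⊕1 = 0
s2 (pos 2,3,6,7,10,11,14,15,18,19,22,23,26,27,30,31): 1⊕0⊕1⊕1⊕0⊕1⊕0⊕1⊕1⊕0⊕1⊕0⊕1⊕1⊕1⊕1 = 1
s4 (pos 4,5,6,7,12,13,14,15,20,21,22,23,28,29,30,31): 0⊕0⊕1⊕1⊕0⊕1⊕0⊕1⊕0⊕1⊕1⊕0⊕0⊕1⊕1⊕1 = 1
s8 (pos 8,9,10,11,12,13,14,15,24,25,26,27,28,29,30,31): 1⊕1⊕0⊕1⊕0⊕1⊕0⊕1⊕1⊕1⊕1⊕1⊕0⊕1⊕1⊕1 = 0
s16 (pos 16,17,18,19,20,21,22,23,24,25,26,27,28,29,30,31): 1⊕0⊕1⊕0⊕0⊕1⊕1⊕0⊕1⊕1⊕1⊕1⊕0⊕1⊕1⊕1 = 1
Syndrome s16…s1 = 10110 → error at position 22.
Flip position 22: 0100011110101011010011011110111 → 0100011110101011010010011110111

0100011110101011010010011110111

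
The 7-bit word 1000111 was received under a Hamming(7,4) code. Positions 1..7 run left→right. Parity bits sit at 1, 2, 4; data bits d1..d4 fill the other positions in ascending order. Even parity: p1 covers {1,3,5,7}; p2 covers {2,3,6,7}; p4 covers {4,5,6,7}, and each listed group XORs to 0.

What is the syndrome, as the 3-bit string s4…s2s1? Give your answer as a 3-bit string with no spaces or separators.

s1 (pos 1,3,5,7): 1⊕0⊕1⊕1 = 1
s2 (pos 2,3,6,7): 0⊕0⊕1⊕1 = 0
s4 (pos 4,5,6,7): 0⊕1⊕1⊕1 = 1
Syndrome s4…s1 = 101 → error at position 5.

101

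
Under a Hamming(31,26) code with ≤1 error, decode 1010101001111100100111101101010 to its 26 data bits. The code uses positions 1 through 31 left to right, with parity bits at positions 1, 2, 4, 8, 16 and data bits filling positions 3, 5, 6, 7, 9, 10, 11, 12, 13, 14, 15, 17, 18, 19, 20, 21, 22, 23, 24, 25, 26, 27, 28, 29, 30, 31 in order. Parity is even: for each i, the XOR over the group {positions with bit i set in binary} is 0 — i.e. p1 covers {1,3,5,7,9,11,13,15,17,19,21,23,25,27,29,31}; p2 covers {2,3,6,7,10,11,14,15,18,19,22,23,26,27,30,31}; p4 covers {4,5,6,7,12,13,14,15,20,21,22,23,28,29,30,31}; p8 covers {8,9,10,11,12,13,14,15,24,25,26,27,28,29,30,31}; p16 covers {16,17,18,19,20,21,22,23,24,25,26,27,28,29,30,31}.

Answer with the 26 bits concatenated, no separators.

11010111110100111101101000

s1 (pos 1,3,5,7,9,11,13,15,17,19,21,23,25,27,29,31): 1⊕1⊕1⊕1⊕0⊕1⊕1⊕0⊕1⊕0⊕1⊕1⊕1⊕0⊕0⊕0 = 0
s2 (pos 2,3,6,7,10,11,14,15,18,19,22,23,26,27,30,31): 0⊕1⊕0⊕1⊕1⊕1⊕1⊕0⊕0⊕0⊕1⊕1⊕1⊕0⊕1⊕0 = 1
s4 (pos 4,5,6,7,12,13,14,15,20,21,22,23,28,29,30,31): 0⊕1⊕0⊕1⊕1⊕1⊕1⊕0⊕1⊕1⊕1⊕1⊕1⊕0⊕1⊕0 = 1
s8 (pos 8,9,10,11,12,13,14,15,24,25,26,27,28,29,30,31): 0⊕0⊕1⊕1⊕1⊕1⊕1⊕0⊕0⊕1⊕1⊕0⊕1⊕0⊕1⊕0 = 1
s16 (pos 16,17,18,19,20,21,22,23,24,25,26,27,28,29,30,31): 0⊕1⊕0⊕0⊕1⊕1⊕1⊕1⊕0⊕1⊕1⊕0⊕1⊕0⊕1⊕0 = 1
Syndrome s16…s1 = 11110 → error at position 30.
Flip position 30: 1010101001111100100111101101010 → 1010101001111100100111101101000
Read data bits from positions 3,5,6,7,9,10,11,12,13,14,15,17,18,19,20,21,22,23,24,25,26,27,28,29,30,31: 11010111110100111101101000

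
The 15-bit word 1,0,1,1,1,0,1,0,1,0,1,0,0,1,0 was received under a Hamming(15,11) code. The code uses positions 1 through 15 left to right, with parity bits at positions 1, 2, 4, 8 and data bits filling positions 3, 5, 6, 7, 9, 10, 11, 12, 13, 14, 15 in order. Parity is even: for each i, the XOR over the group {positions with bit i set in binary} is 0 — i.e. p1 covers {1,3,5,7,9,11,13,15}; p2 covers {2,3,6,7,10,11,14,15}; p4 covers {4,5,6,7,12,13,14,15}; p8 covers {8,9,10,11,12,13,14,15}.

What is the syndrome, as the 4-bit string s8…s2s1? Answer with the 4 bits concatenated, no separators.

s1 (pos 1,3,5,7,9,11,13,15): 1⊕1⊕1⊕1⊕1⊕1⊕0⊕0 = 0
s2 (pos 2,3,6,7,10,11,14,15): 0⊕1⊕0⊕1⊕0⊕1⊕1⊕0 = 0
s4 (pos 4,5,6,7,12,13,14,15): 1⊕1⊕0⊕1⊕0⊕0⊕1⊕0 = 0
s8 (pos 8,9,10,11,12,13,14,15): 0⊕1⊕0⊕1⊕0⊕0⊕1⊕0 = 1
Syndrome s8…s1 = 1000 → error at position 8.

1000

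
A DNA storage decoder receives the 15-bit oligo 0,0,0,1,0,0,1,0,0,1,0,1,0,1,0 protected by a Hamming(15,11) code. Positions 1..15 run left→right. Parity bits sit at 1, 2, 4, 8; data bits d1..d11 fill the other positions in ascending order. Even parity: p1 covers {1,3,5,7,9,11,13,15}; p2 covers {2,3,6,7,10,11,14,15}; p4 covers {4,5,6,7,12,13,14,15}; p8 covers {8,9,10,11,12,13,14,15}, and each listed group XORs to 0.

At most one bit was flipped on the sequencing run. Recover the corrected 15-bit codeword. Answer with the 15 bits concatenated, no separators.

000100100111010

s1 (pos 1,3,5,7,9,11,13,15): 0⊕0⊕0⊕1⊕0⊕0⊕0⊕0 = 1
s2 (pos 2,3,6,7,10,11,14,15): 0⊕0⊕0⊕1⊕1⊕0⊕1⊕0 = 1
s4 (pos 4,5,6,7,12,13,14,15): 1⊕0⊕0⊕1⊕1⊕0⊕1⊕0 = 0
s8 (pos 8,9,10,11,12,13,14,15): 0⊕0⊕1⊕0⊕1⊕0⊕1⊕0 = 1
Syndrome s8…s1 = 1011 → error at position 11.
Flip position 11: 000100100101010 → 000100100111010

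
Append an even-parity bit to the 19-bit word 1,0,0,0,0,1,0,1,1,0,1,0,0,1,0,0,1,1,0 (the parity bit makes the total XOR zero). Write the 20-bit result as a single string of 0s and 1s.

XOR of the 19 data bits: 1⊕0⊕0⊕0⊕0⊕1⊕0⊕1⊕1⊕0⊕1⊕0⊕0⊕1⊕0⊕0⊕1⊕1⊕0 = 0
Parity bit = 0 (so all 20 bits XOR to 0).

10000101101001001100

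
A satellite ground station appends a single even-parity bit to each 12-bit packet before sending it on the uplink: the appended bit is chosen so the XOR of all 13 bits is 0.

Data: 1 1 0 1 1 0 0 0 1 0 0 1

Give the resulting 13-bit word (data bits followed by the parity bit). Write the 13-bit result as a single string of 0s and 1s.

XOR of the 12 data bits: 1⊕1⊕0⊕1⊕1⊕0⊕0⊕0⊕1⊕0⊕0⊕1 = 0
Parity bit = 0 (so all 13 bits XOR to 0).

1101100010010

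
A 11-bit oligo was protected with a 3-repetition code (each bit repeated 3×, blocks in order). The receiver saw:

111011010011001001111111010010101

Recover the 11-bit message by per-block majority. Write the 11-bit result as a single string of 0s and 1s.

Block 1 (111): 3 ones → 1
Block 2 (011): 2 ones → 1
Block 3 (010): 1 one → 0
Block 4 (011): 2 ones → 1
Block 5 (001): 1 one → 0
Block 6 (001): 1 one → 0
Block 7 (111): 3 ones → 1
Block 8 (111): 3 ones → 1
Block 9 (010): 1 one → 0
Block 10 (010): 1 one → 0
Block 11 (101): 2 ones → 1

11010011001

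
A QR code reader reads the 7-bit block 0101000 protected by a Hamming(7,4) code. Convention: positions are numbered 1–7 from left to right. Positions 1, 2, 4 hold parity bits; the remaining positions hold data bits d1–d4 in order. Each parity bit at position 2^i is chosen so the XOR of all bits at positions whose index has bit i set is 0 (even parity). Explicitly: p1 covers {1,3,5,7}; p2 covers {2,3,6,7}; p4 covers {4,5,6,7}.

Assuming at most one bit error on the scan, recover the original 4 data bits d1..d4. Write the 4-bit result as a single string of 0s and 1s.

0010

s1 (pos 1,3,5,7): 0⊕0⊕0⊕0 = 0
s2 (pos 2,3,6,7): 1⊕0⊕0⊕0 = 1
s4 (pos 4,5,6,7): 1⊕0⊕0⊕0 = 1
Syndrome s4…s1 = 110 → error at position 6.
Flip position 6: 0101000 → 0101010
Read data bits from positions 3,5,6,7: 0010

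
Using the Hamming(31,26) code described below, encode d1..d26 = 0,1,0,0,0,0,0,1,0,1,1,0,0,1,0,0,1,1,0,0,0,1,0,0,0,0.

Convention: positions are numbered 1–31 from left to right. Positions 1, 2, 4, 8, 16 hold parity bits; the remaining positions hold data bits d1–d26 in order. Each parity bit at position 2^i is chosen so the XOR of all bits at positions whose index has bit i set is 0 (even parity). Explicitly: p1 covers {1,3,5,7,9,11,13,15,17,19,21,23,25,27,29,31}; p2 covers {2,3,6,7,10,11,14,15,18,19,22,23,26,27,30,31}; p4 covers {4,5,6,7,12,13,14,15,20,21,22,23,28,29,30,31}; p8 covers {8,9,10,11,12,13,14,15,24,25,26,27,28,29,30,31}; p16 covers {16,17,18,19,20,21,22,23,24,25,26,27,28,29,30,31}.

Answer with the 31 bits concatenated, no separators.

Place data at non-parity positions: p1 p2 0 p4 1 0 0 p8 0 0 0 1 0 1 1 p16 0 0 1 0 0 1 1 0 0 0 1 0 0 0 0
p1 (pos 1,3,5,7,9,11,13,15,17,19,21,23,25,27,29,31): XOR of data positions = 0⊕1⊕0⊕0⊕0⊕0⊕1⊕0⊕1⊕0⊕1⊕0⊕1⊕0⊕0 = 1
p2 (pos 2,3,6,7,10,11,14,15,18,19,22,23,26,27,30,31): XOR of data positions = 0⊕0⊕0⊕0⊕0⊕1⊕1⊕0⊕1⊕1⊕1⊕0⊕1⊕0⊕0 = 0
p4 (pos 4,5,6,7,12,13,14,15,20,21,22,23,28,29,30,31): XOR of data positions = 1⊕0⊕0⊕1⊕0⊕1⊕1⊕0⊕0⊕1⊕1⊕0⊕0⊕0⊕0 = 0
p8 (pos 8,9,10,11,12,13,14,15,24,25,26,27,28,29,30,31): XOR of data positions = 0⊕0⊕0⊕1⊕0⊕1⊕1⊕0⊕0⊕0⊕1⊕0⊕0⊕0⊕0 = 0
p16 (pos 16,17,18,19,20,21,22,23,24,25,26,27,28,29,30,31): XOR of data positions = 0⊕0⊕1⊕0⊕0⊕1⊕1⊕0⊕0⊕0⊕1⊕0⊕0⊕0⊕0 = 0
Codeword: 1000100000010110001001100010000

1000100000010110001001100010000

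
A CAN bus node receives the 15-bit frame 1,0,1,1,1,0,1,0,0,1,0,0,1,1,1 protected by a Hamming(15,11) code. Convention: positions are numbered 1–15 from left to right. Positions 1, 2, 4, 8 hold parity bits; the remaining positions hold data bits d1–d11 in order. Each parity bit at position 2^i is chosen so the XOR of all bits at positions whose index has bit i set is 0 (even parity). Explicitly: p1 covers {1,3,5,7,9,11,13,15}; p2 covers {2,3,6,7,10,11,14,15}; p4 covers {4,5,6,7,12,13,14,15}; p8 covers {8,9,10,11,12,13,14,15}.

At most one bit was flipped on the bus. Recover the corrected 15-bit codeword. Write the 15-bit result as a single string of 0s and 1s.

s1 (pos 1,3,5,7,9,11,13,15): 1⊕1⊕1⊕1⊕0⊕0⊕1⊕1 = 0
s2 (pos 2,3,6,7,10,11,14,15): 0⊕1⊕0⊕1⊕1⊕0⊕1⊕1 = 1
s4 (pos 4,5,6,7,12,13,14,15): 1⊕1⊕0⊕1⊕0⊕1⊕1⊕1 = 0
s8 (pos 8,9,10,11,12,13,14,15): 0⊕0⊕1⊕0⊕0⊕1⊕1⊕1 = 0
Syndrome s8…s1 = 0010 → error at position 2.
Flip position 2: 101110100100111 → 111110100100111

111110100100111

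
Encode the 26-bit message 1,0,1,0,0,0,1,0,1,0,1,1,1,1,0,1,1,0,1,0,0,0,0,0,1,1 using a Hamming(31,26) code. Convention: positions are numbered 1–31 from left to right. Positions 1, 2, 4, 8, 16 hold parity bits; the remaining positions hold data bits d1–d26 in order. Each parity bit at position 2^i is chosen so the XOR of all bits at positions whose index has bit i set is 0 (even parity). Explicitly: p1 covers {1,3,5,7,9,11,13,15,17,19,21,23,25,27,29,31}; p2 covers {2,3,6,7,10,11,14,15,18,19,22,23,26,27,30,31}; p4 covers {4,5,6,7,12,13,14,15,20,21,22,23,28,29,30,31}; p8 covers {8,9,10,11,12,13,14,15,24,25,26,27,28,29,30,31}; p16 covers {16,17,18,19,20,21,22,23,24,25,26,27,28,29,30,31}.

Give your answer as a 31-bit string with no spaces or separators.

0111010000101010111011010000011

Place data at non-parity positions: p1 p2 1 p4 0 1 0 p8 0 0 1 0 1 0 1 p16 1 1 1 0 1 1 0 1 0 0 0 0 0 1 1
p1 (pos 1,3,5,7,9,11,13,15,17,19,21,23,25,27,29,31): XOR of data positions = 1⊕0⊕0⊕0⊕1⊕1⊕1⊕1⊕1⊕1⊕0⊕0⊕0⊕0⊕1 = 0
p2 (pos 2,3,6,7,10,11,14,15,18,19,22,23,26,27,30,31): XOR of data positions = 1⊕1⊕0⊕0⊕1⊕0⊕1⊕1⊕1⊕1⊕0⊕0⊕0⊕1⊕1 = 1
p4 (pos 4,5,6,7,12,13,14,15,20,21,22,23,28,29,30,31): XOR of data positions = 0⊕1⊕0⊕0⊕1⊕0⊕1⊕0⊕1⊕1⊕0⊕0⊕0⊕1⊕1 = 1
p8 (pos 8,9,10,11,12,13,14,15,24,25,26,27,28,29,30,31): XOR of data positions = 0⊕0⊕1⊕0⊕1⊕0⊕1⊕1⊕0⊕0⊕0⊕0⊕0⊕1⊕1 = 0
p16 (pos 16,17,18,19,20,21,22,23,24,25,26,27,28,29,30,31): XOR of data positions = 1⊕1⊕1⊕0⊕1⊕1⊕0⊕1⊕0⊕0⊕0⊕0⊕0⊕1⊕1 = 0
Codeword: 0111010000101010111011010000011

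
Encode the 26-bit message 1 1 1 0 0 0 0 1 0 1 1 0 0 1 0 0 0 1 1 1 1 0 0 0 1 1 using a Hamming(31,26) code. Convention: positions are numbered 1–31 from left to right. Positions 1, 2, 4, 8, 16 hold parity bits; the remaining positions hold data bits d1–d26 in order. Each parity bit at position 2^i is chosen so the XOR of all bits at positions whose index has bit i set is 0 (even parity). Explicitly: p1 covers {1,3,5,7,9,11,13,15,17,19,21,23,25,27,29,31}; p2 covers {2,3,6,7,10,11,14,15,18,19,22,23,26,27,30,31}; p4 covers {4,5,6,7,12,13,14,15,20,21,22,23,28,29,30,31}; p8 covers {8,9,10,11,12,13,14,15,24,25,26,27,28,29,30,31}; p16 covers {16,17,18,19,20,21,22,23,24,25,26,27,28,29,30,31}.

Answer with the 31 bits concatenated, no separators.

Place data at non-parity positions: p1 p2 1 p4 1 1 0 p8 0 0 0 1 0 1 1 p16 0 0 1 0 0 0 1 1 1 1 0 0 0 1 1
p1 (pos 1,3,5,7,9,11,13,15,17,19,21,23,25,27,29,31): XOR of data positions = 1⊕1⊕0⊕0⊕0⊕0⊕1⊕0⊕1⊕0⊕1⊕1⊕0⊕0⊕1 = 1
p2 (pos 2,3,6,7,10,11,14,15,18,19,22,23,26,27,30,31): XOR of data positions = 1⊕1⊕0⊕0⊕0⊕1⊕1⊕0⊕1⊕0⊕1⊕1⊕0⊕1⊕1 = 1
p4 (pos 4,5,6,7,12,13,14,15,20,21,22,23,28,29,30,31): XOR of data positions = 1⊕1⊕0⊕1⊕0⊕1⊕1⊕0⊕0⊕0⊕1⊕0⊕0⊕1⊕1 = 0
p8 (pos 8,9,10,11,12,13,14,15,24,25,26,27,28,29,30,31): XOR of data positions = 0⊕0⊕0⊕1⊕0⊕1⊕1⊕1⊕1⊕1⊕0⊕0⊕0⊕1⊕1 = 0
p16 (pos 16,17,18,19,20,21,22,23,24,25,26,27,28,29,30,31): XOR of data positions = 0⊕0⊕1⊕0⊕0⊕0⊕1⊕1⊕1⊕1⊕0⊕0⊕0⊕1⊕1 = 1
Codeword: 1110110000010111001000111100011

1110110000010111001000111100011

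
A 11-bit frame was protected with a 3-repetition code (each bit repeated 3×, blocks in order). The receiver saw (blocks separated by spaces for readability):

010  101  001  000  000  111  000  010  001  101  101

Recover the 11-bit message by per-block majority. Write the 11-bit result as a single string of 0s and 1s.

01000100011

Block 1 (010): 1 one → 0
Block 2 (101): 2 ones → 1
Block 3 (001): 1 one → 0
Block 4 (000): 0 ones → 0
Block 5 (000): 0 ones → 0
Block 6 (111): 3 ones → 1
Block 7 (000): 0 ones → 0
Block 8 (010): 1 one → 0
Block 9 (001): 1 one → 0
Block 10 (101): 2 ones → 1
Block 11 (101): 2 ones → 1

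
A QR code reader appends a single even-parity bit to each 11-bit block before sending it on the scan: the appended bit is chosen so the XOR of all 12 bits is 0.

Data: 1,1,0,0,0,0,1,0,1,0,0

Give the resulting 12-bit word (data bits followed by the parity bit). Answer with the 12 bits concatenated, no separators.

XOR of the 11 data bits: 1⊕1⊕0⊕0⊕0⊕0⊕1⊕0⊕1⊕0⊕0 = 0
Parity bit = 0 (so all 12 bits XOR to 0).

110000101000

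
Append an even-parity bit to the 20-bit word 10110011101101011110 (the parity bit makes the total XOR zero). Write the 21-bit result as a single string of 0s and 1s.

101100111011010111101

XOR of the 20 data bits: 1⊕0⊕1⊕1⊕0⊕0⊕1⊕1⊕1⊕0⊕1⊕1⊕0⊕1⊕0⊕1⊕1⊕1⊕1⊕0 = 1
Parity bit = 1 (so all 21 bits XOR to 0).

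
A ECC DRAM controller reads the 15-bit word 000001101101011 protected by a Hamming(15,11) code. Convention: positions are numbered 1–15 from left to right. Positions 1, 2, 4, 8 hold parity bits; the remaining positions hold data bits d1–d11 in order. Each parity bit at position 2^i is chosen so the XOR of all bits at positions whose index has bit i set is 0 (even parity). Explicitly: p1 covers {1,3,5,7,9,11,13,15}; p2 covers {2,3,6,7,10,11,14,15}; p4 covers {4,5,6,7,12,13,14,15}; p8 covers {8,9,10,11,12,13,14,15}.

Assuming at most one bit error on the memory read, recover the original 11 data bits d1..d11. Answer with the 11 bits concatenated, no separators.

00111101010

s1 (pos 1,3,5,7,9,11,13,15): 0⊕0⊕0⊕1⊕1⊕0⊕0⊕1 = 1
s2 (pos 2,3,6,7,10,11,14,15): 0⊕0⊕1⊕1⊕1⊕0⊕1⊕1 = 1
s4 (pos 4,5,6,7,12,13,14,15): 0⊕0⊕1⊕1⊕1⊕0⊕1⊕1 = 1
s8 (pos 8,9,10,11,12,13,14,15): 0⊕1⊕1⊕0⊕1⊕0⊕1⊕1 = 1
Syndrome s8…s1 = 1111 → error at position 15.
Flip position 15: 000001101101011 → 000001101101010
Read data bits from positions 3,5,6,7,9,10,11,12,13,14,15: 00111101010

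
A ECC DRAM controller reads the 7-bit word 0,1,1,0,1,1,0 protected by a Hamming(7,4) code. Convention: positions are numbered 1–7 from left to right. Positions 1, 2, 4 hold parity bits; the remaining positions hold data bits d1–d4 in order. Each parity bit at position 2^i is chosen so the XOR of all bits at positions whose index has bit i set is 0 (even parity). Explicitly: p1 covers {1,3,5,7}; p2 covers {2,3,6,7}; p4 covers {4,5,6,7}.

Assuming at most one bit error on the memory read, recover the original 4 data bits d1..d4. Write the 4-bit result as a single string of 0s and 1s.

1110

s1 (pos 1,3,5,7): 0⊕1⊕1⊕0 = 0
s2 (pos 2,3,6,7): 1⊕1⊕1⊕0 = 1
s4 (pos 4,5,6,7): 0⊕1⊕1⊕0 = 0
Syndrome s4…s1 = 010 → error at position 2.
Flip position 2: 0110110 → 0010110
Read data bits from positions 3,5,6,7: 1110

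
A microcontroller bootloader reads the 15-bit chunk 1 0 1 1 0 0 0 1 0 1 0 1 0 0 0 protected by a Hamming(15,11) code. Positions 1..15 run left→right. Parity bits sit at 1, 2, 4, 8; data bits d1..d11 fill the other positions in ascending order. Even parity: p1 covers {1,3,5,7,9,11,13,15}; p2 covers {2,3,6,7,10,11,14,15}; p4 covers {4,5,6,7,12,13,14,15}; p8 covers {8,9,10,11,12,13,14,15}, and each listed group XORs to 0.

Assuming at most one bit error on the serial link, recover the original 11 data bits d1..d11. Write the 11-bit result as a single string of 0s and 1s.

10000101000

s1 (pos 1,3,5,7,9,11,13,15): 1⊕1⊕0⊕0⊕0⊕0⊕0⊕0 = 0
s2 (pos 2,3,6,7,10,11,14,15): 0⊕1⊕0⊕0⊕1⊕0⊕0⊕0 = 0
s4 (pos 4,5,6,7,12,13,14,15): 1⊕0⊕0⊕0⊕1⊕0⊕0⊕0 = 0
s8 (pos 8,9,10,11,12,13,14,15): 1⊕0⊕1⊕0⊕1⊕0⊕0⊕0 = 1
Syndrome s8…s1 = 1000 → error at position 8.
Flip position 8: 101100010101000 → 101100000101000
Read data bits from positions 3,5,6,7,9,10,11,12,13,14,15: 10000101000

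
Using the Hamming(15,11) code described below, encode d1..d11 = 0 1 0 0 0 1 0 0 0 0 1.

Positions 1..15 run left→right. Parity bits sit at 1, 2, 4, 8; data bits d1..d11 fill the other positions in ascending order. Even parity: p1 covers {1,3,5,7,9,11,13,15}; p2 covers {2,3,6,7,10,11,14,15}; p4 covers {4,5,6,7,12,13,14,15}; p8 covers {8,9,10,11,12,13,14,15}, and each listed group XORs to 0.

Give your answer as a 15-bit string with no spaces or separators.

Place data at non-parity positions: p1 p2 0 p4 1 0 0 p8 0 1 0 0 0 0 1
p1 (pos 1,3,5,7,9,11,13,15): XOR of data positions = 0⊕1⊕0⊕0⊕0⊕0⊕1 = 0
p2 (pos 2,3,6,7,10,11,14,15): XOR of data positions = 0⊕0⊕0⊕1⊕0⊕0⊕1 = 0
p4 (pos 4,5,6,7,12,13,14,15): XOR of data positions = 1⊕0⊕0⊕0⊕0⊕0⊕1 = 0
p8 (pos 8,9,10,11,12,13,14,15): XOR of data positions = 0⊕1⊕0⊕0⊕0⊕0⊕1 = 0
Codeword: 000010000100001

000010000100001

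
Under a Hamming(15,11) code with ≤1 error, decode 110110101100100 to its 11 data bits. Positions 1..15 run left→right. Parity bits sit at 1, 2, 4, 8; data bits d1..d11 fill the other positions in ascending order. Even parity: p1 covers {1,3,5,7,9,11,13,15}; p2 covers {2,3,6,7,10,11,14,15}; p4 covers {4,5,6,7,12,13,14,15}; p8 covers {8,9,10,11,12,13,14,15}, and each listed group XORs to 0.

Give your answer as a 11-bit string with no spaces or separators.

01011110100

s1 (pos 1,3,5,7,9,11,13,15): 1⊕0⊕1⊕1⊕1⊕0⊕1⊕0 = 1
s2 (pos 2,3,6,7,10,11,14,15): 1⊕0⊕0⊕1⊕1⊕0⊕0⊕0 = 1
s4 (pos 4,5,6,7,12,13,14,15): 1⊕1⊕0⊕1⊕0⊕1⊕0⊕0 = 0
s8 (pos 8,9,10,11,12,13,14,15): 0⊕1⊕1⊕0⊕0⊕1⊕0⊕0 = 1
Syndrome s8…s1 = 1011 → error at position 11.
Flip position 11: 110110101100100 → 110110101110100
Read data bits from positions 3,5,6,7,9,10,11,12,13,14,15: 01011110100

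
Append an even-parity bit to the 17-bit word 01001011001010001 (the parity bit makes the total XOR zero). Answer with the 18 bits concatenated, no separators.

010010110010100011

XOR of the 17 data bits: 0⊕1⊕0⊕0⊕1⊕0⊕1⊕1⊕0⊕0⊕1⊕0⊕1⊕0⊕0⊕0⊕1 = 1
Parity bit = 1 (so all 18 bits XOR to 0).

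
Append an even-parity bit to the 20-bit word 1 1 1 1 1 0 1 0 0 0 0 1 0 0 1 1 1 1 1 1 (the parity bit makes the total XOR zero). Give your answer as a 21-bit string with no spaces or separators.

111110100001001111111

XOR of the 20 data bits: 1⊕1⊕1⊕1⊕1⊕0⊕1⊕0⊕0⊕0⊕0⊕1⊕0⊕0⊕1⊕1⊕1⊕1⊕1⊕1 = 1
Parity bit = 1 (so all 21 bits XOR to 0).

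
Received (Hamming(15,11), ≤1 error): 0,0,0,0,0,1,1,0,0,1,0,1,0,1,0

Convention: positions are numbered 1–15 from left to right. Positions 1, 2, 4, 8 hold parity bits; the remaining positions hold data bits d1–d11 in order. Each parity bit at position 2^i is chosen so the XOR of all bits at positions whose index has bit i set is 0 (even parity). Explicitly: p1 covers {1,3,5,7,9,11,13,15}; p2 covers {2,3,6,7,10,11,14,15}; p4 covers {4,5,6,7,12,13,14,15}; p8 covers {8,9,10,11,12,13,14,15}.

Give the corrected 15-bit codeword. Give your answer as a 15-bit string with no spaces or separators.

s1 (pos 1,3,5,7,9,11,13,15): 0⊕0⊕0⊕1⊕0⊕0⊕0⊕0 = 1
s2 (pos 2,3,6,7,10,11,14,15): 0⊕0⊕1⊕1⊕1⊕0⊕1⊕0 = 0
s4 (pos 4,5,6,7,12,13,14,15): 0⊕0⊕1⊕1⊕1⊕0⊕1⊕0 = 0
s8 (pos 8,9,10,11,12,13,14,15): 0⊕0⊕1⊕0⊕1⊕0⊕1⊕0 = 1
Syndrome s8…s1 = 1001 → error at position 9.
Flip position 9: 000001100101010 → 000001101101010

000001101101010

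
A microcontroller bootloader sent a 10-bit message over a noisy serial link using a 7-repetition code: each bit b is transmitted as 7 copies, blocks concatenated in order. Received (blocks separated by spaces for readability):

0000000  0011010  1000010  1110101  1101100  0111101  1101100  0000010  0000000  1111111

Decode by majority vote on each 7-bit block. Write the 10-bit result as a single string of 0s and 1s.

Block 1 (0000000): 0 ones → 0
Block 2 (0011010): 3 ones → 0
Block 3 (1000010): 2 ones → 0
Block 4 (1110101): 5 ones → 1
Block 5 (1101100): 4 ones → 1
Block 6 (0111101): 5 ones → 1
Block 7 (1101100): 4 ones → 1
Block 8 (0000010): 1 one → 0
Block 9 (0000000): 0 ones → 0
Block 10 (1111111): 7 ones → 1

0001111001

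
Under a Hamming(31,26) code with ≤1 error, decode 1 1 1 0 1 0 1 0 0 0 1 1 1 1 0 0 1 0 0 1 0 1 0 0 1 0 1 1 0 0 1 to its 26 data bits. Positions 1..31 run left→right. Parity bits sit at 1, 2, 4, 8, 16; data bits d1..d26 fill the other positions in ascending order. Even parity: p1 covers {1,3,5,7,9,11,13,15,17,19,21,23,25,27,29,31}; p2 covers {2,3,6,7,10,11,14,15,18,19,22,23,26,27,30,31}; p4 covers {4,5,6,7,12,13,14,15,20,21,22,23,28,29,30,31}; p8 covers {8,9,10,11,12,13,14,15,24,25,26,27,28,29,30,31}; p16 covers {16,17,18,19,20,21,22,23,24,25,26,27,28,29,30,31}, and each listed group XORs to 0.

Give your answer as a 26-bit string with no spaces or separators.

11010011110100001001011001

s1 (pos 1,3,5,7,9,11,13,15,17,19,21,23,25,27,29,31): 1⊕1⊕1⊕1⊕0⊕1⊕1⊕0⊕1⊕0⊕0⊕0⊕1⊕1⊕0⊕1 = 0
s2 (pos 2,3,6,7,10,11,14,15,18,19,22,23,26,27,30,31): 1⊕1⊕0⊕1⊕0⊕1⊕1⊕0⊕0⊕0⊕1⊕0⊕0⊕1⊕0⊕1 = 0
s4 (pos 4,5,6,7,12,13,14,15,20,21,22,23,28,29,30,31): 0⊕1⊕0⊕1⊕1⊕1⊕1⊕0⊕1⊕0⊕1⊕0⊕1⊕0⊕0⊕1 = 1
s8 (pos 8,9,10,11,12,13,14,15,24,25,26,27,28,29,30,31): 0⊕0⊕0⊕1⊕1⊕1⊕1⊕0⊕0⊕1⊕0⊕1⊕1⊕0⊕0⊕1 = 0
s16 (pos 16,17,18,19,20,21,22,23,24,25,26,27,28,29,30,31): 0⊕1⊕0⊕0⊕1⊕0⊕1⊕0⊕0⊕1⊕0⊕1⊕1⊕0⊕0⊕1 = 1
Syndrome s16…s1 = 10100 → error at position 20.
Flip position 20: 1110101000111100100101001011001 → 1110101000111100100001001011001
Read data bits from positions 3,5,6,7,9,10,11,12,13,14,15,17,18,19,20,21,22,23,24,25,26,27,28,29,30,31: 11010011110100001001011001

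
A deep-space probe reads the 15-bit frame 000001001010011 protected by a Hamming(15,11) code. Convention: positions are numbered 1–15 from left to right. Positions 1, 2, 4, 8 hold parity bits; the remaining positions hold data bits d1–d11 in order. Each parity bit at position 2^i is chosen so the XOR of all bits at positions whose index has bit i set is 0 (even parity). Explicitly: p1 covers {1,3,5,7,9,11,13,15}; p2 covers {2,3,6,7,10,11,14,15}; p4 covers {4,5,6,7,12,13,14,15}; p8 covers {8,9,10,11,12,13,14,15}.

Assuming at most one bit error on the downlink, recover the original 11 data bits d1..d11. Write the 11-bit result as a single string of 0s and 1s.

01101010011

s1 (pos 1,3,5,7,9,11,13,15): 0⊕0⊕0⊕0⊕1⊕1⊕0⊕1 = 1
s2 (pos 2,3,6,7,10,11,14,15): 0⊕0⊕1⊕0⊕0⊕1⊕1⊕1 = 0
s4 (pos 4,5,6,7,12,13,14,15): 0⊕0⊕1⊕0⊕0⊕0⊕1⊕1 = 1
s8 (pos 8,9,10,11,12,13,14,15): 0⊕1⊕0⊕1⊕0⊕0⊕1⊕1 = 0
Syndrome s8…s1 = 0101 → error at position 5.
Flip position 5: 000001001010011 → 000011001010011
Read data bits from positions 3,5,6,7,9,10,11,12,13,14,15: 01101010011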